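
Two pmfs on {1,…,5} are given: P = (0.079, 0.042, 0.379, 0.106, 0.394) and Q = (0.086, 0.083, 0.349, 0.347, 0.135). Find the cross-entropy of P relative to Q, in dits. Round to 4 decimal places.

H(P,Q) = −Σ p·log₁₀ q.
  −0.079·log₁₀(0.086) = 0.08417
  −0.042·log₁₀(0.083) = 0.04540
  −0.379·log₁₀(0.349) = 0.17327
  −0.106·log₁₀(0.347) = 0.04873
  −0.394·log₁₀(0.135) = 0.34265
H(P,Q) = 0.6942 dits.

0.6942 dits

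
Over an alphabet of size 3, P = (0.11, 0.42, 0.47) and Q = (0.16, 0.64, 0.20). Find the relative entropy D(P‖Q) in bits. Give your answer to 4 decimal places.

0.2647 bits

D(P‖Q) = Σ p·log₂(p/q).
  0.11·log₂(0.11/0.16) = -0.05946
  0.42·log₂(0.42/0.64) = -0.25523
  0.47·log₂(0.47/0.20) = 0.57935
D(P‖Q) = 0.2647 bits.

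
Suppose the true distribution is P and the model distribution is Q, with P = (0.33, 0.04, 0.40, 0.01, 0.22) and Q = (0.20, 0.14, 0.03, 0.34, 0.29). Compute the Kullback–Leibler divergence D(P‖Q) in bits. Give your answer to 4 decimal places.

D(P‖Q) = Σ p·log₂(p/q).
  0.33·log₂(0.33/0.20) = 0.23841
  0.04·log₂(0.04/0.14) = -0.07229
  0.40·log₂(0.40/0.03) = 1.49479
  0.01·log₂(0.01/0.34) = -0.05087
  0.22·log₂(0.22/0.29) = -0.08768
D(P‖Q) = 1.5224 bits.

1.5224 bits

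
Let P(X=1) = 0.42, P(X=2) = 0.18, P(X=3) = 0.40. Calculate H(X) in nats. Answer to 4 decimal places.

1.0395 nats

H(X) = −Σ p·ln p.
  −(0.42)·ln(0.42) = 0.36435
  −(0.18)·ln(0.18) = 0.30866
  −(0.40)·ln(0.40) = 0.36652
Sum: 0.36435 + 0.30866 + 0.36652 = 1.0395 nats.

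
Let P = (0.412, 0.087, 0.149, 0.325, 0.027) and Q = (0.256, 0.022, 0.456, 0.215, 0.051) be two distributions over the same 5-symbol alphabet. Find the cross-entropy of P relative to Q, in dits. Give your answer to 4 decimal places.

0.6907 dits

H(P,Q) = −Σ p·log₁₀ q.
  −0.412·log₁₀(0.256) = 0.24381
  −0.087·log₁₀(0.022) = 0.14421
  −0.149·log₁₀(0.456) = 0.05081
  −0.325·log₁₀(0.215) = 0.21696
  −0.027·log₁₀(0.051) = 0.03490
H(P,Q) = 0.6907 dits.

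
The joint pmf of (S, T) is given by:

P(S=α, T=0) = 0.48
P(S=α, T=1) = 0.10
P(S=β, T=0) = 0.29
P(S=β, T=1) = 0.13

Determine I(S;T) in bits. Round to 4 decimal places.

Marginals: p(S) = (0.5800, 0.4200), p(T) = (0.7700, 0.2300).
I(S;T) = H(S) + H(T) − H(S,T).
H(S) = 0.9815, H(T) = 0.7780, H(S,T) = 1.7410.
I(S;T) = 0.9815 + 0.7780 − 1.7410 = 0.0185 bits.

0.0185 bits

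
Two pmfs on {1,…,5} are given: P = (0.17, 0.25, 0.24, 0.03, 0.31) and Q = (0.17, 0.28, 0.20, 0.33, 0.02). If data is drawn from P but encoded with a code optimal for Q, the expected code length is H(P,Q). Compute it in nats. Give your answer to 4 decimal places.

2.2517 nats

H(P,Q) = −Σ p·ln q.
  −0.17·ln(0.17) = 0.30123
  −0.25·ln(0.28) = 0.31824
  −0.24·ln(0.20) = 0.38627
  −0.03·ln(0.33) = 0.03326
  −0.31·ln(0.02) = 1.21273
H(P,Q) = 2.2517 nats.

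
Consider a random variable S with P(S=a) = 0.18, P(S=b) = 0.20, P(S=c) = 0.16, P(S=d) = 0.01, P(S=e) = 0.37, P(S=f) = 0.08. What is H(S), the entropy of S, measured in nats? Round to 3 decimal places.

1.540 nats

H(S) = −Σ p·ln p.
  −(0.18)·ln(0.18) = 0.3087
  −(0.20)·ln(0.20) = 0.3219
  −(0.16)·ln(0.16) = 0.2932
  −(0.01)·ln(0.01) = 0.0461
  −(0.37)·ln(0.37) = 0.3679
  −(0.08)·ln(0.08) = 0.2021
Sum: 0.3087 + 0.3219 + 0.2932 + 0.0461 + 0.3679 + 0.2021 = 1.540 nats.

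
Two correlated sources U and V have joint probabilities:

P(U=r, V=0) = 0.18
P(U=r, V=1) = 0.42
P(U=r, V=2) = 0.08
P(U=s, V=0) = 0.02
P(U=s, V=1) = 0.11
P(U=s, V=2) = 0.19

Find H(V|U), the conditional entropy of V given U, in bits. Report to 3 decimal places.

1.276 bits

Chain rule: H(V|U) = H(U,V) − H(U).
Marginals: p(U) = (0.6800, 0.3200), p(V) = (0.2000, 0.5300, 0.2700).
H(U,V) = 2.1809 bits; H(U) = 0.9044 bits.
H(V|U) = 2.1809 − 0.9044 = 1.276 bits.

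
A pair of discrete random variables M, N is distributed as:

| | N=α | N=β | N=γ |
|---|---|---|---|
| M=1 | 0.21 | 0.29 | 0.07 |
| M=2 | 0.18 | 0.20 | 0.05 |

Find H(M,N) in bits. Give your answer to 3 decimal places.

H(M,N) = −Σ p(x,y)·log₂ p(x,y) over all 6 cells.
  cell (1,α): −0.21·log₂0.21 = 0.4728
  cell (1,β): −0.29·log₂0.29 = 0.5179
  cell (1,γ): −0.07·log₂0.07 = 0.2686
  cell (2,α): −0.18·log₂0.18 = 0.4453
  cell (2,β): −0.20·log₂0.20 = 0.4644
  cell (2,γ): −0.05·log₂0.05 = 0.2161
Sum = 2.385 bits.

2.385 bits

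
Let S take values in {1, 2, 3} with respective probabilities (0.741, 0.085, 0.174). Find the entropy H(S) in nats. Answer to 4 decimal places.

H(S) = −Σ p·ln p.
  −(0.741)·ln(0.741) = 0.22212
  −(0.085)·ln(0.085) = 0.20953
  −(0.174)·ln(0.174) = 0.30427
Sum: 0.22212 + 0.20953 + 0.30427 = 0.7359 nats.

0.7359 nats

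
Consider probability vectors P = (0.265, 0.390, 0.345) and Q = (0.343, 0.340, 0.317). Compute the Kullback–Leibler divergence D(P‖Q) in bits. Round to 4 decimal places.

0.0207 bits

D(P‖Q) = Σ p·log₂(p/q).
  0.265·log₂(0.265/0.343) = -0.09864
  0.390·log₂(0.390/0.340) = 0.07720
  0.345·log₂(0.345/0.317) = 0.04213
D(P‖Q) = 0.0207 bits.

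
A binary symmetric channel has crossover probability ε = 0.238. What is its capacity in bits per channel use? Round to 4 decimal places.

Binary symmetric channel: C = 1 − h₂(ε) where h₂ is the binary entropy function.
h₂(0.238) = −0.238·log₂0.238 − 0.762·log₂0.762 = 0.7917.
C = 1 − 0.7917 = 0.2083 bits per channel use.

0.2083 bits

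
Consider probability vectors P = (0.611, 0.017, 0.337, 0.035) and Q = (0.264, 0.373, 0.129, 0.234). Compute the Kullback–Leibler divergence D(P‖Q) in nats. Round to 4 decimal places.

0.7173 nats

D(P‖Q) = Σ p·ln(p/q).
  0.611·ln(0.611/0.264) = 0.51272
  0.017·ln(0.017/0.373) = -0.05250
  0.337·ln(0.337/0.129) = 0.32361
  0.035·ln(0.035/0.234) = -0.06650
D(P‖Q) = 0.7173 nats.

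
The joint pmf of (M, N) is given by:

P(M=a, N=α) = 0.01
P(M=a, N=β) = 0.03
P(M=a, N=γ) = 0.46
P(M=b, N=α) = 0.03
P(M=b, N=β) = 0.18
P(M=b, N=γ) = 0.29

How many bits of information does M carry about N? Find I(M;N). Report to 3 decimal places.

0.121 bits

Marginals: p(M) = (0.5000, 0.5000), p(N) = (0.0400, 0.2100, 0.7500).
I(M;N) = H(M) + H(N) − H(M,N).
H(M) = 1.0000, H(N) = 0.9699, H(M,N) = 1.8485.
I(M;N) = 1.0000 + 0.9699 − 1.8485 = 0.121 bits.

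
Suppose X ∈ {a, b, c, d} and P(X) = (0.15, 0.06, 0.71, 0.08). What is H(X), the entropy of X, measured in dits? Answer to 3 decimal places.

0.390 dits

H(X) = −Σ p·log₁₀ p.
  −(0.15)·log₁₀(0.15) = 0.1236
  −(0.06)·log₁₀(0.06) = 0.0733
  −(0.71)·log₁₀(0.71) = 0.1056
  −(0.08)·log₁₀(0.08) = 0.0878
Sum: 0.1236 + 0.0733 + 0.1056 + 0.0878 = 0.390 dits.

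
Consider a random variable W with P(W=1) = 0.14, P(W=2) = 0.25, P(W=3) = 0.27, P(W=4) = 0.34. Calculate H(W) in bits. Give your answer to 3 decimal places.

H(W) = −Σ p·log₂ p.
  −(0.14)·log₂(0.14) = 0.3971
  −(0.25)·log₂(0.25) = 0.5000
  −(0.27)·log₂(0.27) = 0.5100
  −(0.34)·log₂(0.34) = 0.5292
Sum: 0.3971 + 0.5000 + 0.5100 + 0.5292 = 1.936 bits.

1.936 bits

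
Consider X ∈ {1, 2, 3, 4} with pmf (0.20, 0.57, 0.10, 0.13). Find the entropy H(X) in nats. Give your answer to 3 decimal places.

1.138 nats

H(X) = −Σ p·ln p.
  −(0.20)·ln(0.20) = 0.3219
  −(0.57)·ln(0.57) = 0.3204
  −(0.10)·ln(0.10) = 0.2303
  −(0.13)·ln(0.13) = 0.2652
Sum: 0.3219 + 0.3204 + 0.2303 + 0.2652 = 1.138 nats.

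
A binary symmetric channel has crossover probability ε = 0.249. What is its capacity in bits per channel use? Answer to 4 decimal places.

0.1903 bits

Binary symmetric channel: C = 1 − h₂(ε) where h₂ is the binary entropy function.
h₂(0.249) = −0.249·log₂0.249 − 0.751·log₂0.751 = 0.8097.
C = 1 − 0.8097 = 0.1903 bits per channel use.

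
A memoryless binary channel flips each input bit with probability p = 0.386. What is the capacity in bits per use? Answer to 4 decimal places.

Binary symmetric channel: C = 1 − h₂(ε) where h₂ is the binary entropy function.
h₂(0.386) = −0.386·log₂0.386 − 0.614·log₂0.614 = 0.9622.
C = 1 − 0.9622 = 0.0378 bits per channel use.

0.0378 bits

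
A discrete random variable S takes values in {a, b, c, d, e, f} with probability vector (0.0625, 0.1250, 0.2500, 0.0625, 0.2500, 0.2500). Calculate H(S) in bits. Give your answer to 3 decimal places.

H(S) = −Σ p·log₂ p.
  −(0.0625)·log₂(0.0625) = 0.2500
  −(0.1250)·log₂(0.1250) = 0.3750
  −(0.2500)·log₂(0.2500) = 0.5000
  −(0.0625)·log₂(0.0625) = 0.2500
  −(0.2500)·log₂(0.2500) = 0.5000
  −(0.2500)·log₂(0.2500) = 0.5000
Sum: 0.2500 + 0.3750 + 0.5000 + 0.2500 + 0.5000 + 0.5000 = 2.375 bits.

2.375 bits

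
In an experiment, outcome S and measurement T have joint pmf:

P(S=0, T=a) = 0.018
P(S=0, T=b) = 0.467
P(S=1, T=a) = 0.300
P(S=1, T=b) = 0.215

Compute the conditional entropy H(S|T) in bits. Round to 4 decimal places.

0.7130 bits

Marginals: p(S) = (0.4850, 0.5150), p(T) = (0.3180, 0.6820).
H(S|T) = Σ p(T) · H(S|T=·).
  T=a: p=0.3180, H(S|T=a) = 0.3138
  T=b: p=0.6820, H(S|T=b) = 0.8991
Weighted sum = 0.7130 bits.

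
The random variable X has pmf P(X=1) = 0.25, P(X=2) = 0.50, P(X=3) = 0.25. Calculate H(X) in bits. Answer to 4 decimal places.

H(X) = −Σ p·log₂ p.
  −(0.25)·log₂(0.25) = 0.50000
  −(0.50)·log₂(0.50) = 0.50000
  −(0.25)·log₂(0.25) = 0.50000
Sum: 0.50000 + 0.50000 + 0.50000 = 1.5000 bits.

1.5000 bits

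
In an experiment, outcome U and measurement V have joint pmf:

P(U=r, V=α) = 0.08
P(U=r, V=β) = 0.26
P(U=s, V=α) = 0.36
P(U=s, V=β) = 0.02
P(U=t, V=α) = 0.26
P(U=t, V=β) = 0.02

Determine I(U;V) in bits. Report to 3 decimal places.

0.397 bits

Marginals: p(U) = (0.3400, 0.3800, 0.2800), p(V) = (0.7000, 0.3000).
I(U;V) = H(U) + H(V) − H(U,V).
H(U) = 1.5738, H(V) = 0.8813, H(U,V) = 2.0585.
I(U;V) = 1.5738 + 0.8813 − 2.0585 = 0.397 bits.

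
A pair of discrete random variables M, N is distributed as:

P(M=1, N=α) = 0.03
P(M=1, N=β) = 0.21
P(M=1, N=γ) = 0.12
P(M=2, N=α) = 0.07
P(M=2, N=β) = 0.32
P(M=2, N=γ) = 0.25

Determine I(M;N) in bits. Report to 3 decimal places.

0.005 bits

Marginals: p(M) = (0.3600, 0.6400), p(N) = (0.1000, 0.5300, 0.3700).
I(M;N) = Σ p(x,y)·log₂[p(x,y)/(p(x)p(y))].
  (1,α): 0.03·log₂(0.8333) = -0.0079
  (1,β): 0.21·log₂(1.1006) = 0.0290
  (1,γ): 0.12·log₂(0.9009) = -0.0181
  (2,α): 0.07·log₂(1.0938) = 0.0090
  (2,β): 0.32·log₂(0.9434) = -0.0269
  (2,γ): 0.25·log₂(1.0557) = 0.0196
Sum = 0.005 bits.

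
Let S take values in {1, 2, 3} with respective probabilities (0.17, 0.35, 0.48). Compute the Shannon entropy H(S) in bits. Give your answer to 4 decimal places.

H(S) = −Σ p·log₂ p.
  −(0.17)·log₂(0.17) = 0.43459
  −(0.35)·log₂(0.35) = 0.53010
  −(0.48)·log₂(0.48) = 0.50827
Sum: 0.43459 + 0.53010 + 0.50827 = 1.4730 bits.

1.4730 bits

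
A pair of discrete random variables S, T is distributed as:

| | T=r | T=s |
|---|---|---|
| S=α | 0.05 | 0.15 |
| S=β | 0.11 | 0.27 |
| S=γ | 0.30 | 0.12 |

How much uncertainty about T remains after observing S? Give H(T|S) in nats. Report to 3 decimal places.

0.592 nats

Marginals: p(S) = (0.2000, 0.3800, 0.4200), p(T) = (0.4600, 0.5400).
H(T|S) = Σ p(S) · H(T|S=·).
  S=α: p=0.2000, H(T|S=α) = 0.5623
  S=β: p=0.3800, H(T|S=β) = 0.6017
  S=γ: p=0.4200, H(T|S=γ) = 0.5983
Weighted sum = 0.592 nats.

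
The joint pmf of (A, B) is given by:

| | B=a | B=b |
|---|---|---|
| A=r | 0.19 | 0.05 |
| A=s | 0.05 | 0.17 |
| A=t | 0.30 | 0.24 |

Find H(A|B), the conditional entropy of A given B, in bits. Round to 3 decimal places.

Chain rule: H(A|B) = H(A,B) − H(B).
Marginals: p(A) = (0.2400, 0.2200, 0.5400), p(B) = (0.5400, 0.4600).
H(A,B) = 2.3372 bits; H(B) = 0.9954 bits.
H(A|B) = 2.3372 − 0.9954 = 1.342 bits.

1.342 bits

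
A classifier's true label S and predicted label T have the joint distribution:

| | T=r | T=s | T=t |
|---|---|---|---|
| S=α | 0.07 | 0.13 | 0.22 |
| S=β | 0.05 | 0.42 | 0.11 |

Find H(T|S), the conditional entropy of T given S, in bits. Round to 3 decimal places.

1.242 bits

Marginals: p(S) = (0.4200, 0.5800), p(T) = (0.1200, 0.5500, 0.3300).
H(T|S) = Σ p(S) · H(T|S=·).
  S=α: p=0.4200, H(T|S=α) = 1.4432
  S=β: p=0.5800, H(T|S=β) = 1.0969
Weighted sum = 1.242 bits.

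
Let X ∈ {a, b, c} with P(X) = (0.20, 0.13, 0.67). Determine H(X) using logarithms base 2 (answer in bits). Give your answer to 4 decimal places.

H(X) = −Σ p·log₂ p.
  −(0.20)·log₂(0.20) = 0.46439
  −(0.13)·log₂(0.13) = 0.38264
  −(0.67)·log₂(0.67) = 0.38710
Sum: 0.46439 + 0.38264 + 0.38710 = 1.2341 bits.

1.2341 bits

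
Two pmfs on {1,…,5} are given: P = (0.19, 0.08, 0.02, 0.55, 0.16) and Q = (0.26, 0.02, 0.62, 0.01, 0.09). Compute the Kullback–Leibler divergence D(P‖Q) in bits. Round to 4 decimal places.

3.2875 bits

D(P‖Q) = Σ p·log₂(p/q).
  0.19·log₂(0.19/0.26) = -0.08598
  0.08·log₂(0.08/0.02) = 0.16000
  0.02·log₂(0.02/0.62) = -0.09908
  0.55·log₂(0.55/0.01) = 3.17975
  0.16·log₂(0.16/0.09) = 0.13281
D(P‖Q) = 3.2875 bits.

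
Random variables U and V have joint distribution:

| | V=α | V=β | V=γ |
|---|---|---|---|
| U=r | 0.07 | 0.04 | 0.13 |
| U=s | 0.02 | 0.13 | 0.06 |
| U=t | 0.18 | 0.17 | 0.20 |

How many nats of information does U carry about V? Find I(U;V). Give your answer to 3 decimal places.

Marginals: p(U) = (0.2400, 0.2100, 0.5500), p(V) = (0.2700, 0.3400, 0.3900).
I(U;V) = Σ p(x,y)·ln[p(x,y)/(p(x)p(y))].
  (r,α): 0.07·ln(1.0802) = 0.0054
  (r,β): 0.04·ln(0.4902) = -0.0285
  (r,γ): 0.13·ln(1.3889) = 0.0427
  (s,α): 0.02·ln(0.3527) = -0.0208
  (s,β): 0.13·ln(1.8207) = 0.0779
  (s,γ): 0.06·ln(0.7326) = -0.0187
  (t,α): 0.18·ln(1.2121) = 0.0346
  (t,β): 0.17·ln(0.9091) = -0.0162
  (t,γ): 0.20·ln(0.9324) = -0.0140
Sum = 0.062 nats.

0.062 nats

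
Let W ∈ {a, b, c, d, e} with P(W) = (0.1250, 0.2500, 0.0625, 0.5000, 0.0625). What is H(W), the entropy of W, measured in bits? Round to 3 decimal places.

H(W) = −Σ p·log₂ p.
  −(0.1250)·log₂(0.1250) = 0.3750
  −(0.2500)·log₂(0.2500) = 0.5000
  −(0.0625)·log₂(0.0625) = 0.2500
  −(0.5000)·log₂(0.5000) = 0.5000
  −(0.0625)·log₂(0.0625) = 0.2500
Sum: 0.3750 + 0.5000 + 0.2500 + 0.5000 + 0.2500 = 1.875 bits.

1.875 bits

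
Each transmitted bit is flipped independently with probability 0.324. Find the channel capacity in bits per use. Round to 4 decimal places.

0.0913 bits

Binary symmetric channel: C = 1 − h₂(ε) where h₂ is the binary entropy function.
h₂(0.324) = −0.324·log₂0.324 − 0.676·log₂0.676 = 0.9087.
C = 1 − 0.9087 = 0.0913 bits per channel use.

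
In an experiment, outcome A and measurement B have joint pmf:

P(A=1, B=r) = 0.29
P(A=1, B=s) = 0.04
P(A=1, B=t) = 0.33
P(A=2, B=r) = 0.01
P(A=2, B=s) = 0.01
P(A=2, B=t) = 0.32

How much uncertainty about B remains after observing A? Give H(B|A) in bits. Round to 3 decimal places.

0.966 bits

Marginals: p(A) = (0.6600, 0.3400), p(B) = (0.3000, 0.0500, 0.6500).
H(B|A) = Σ p(A) · H(B|A=·).
  A=1: p=0.6600, H(B|A=1) = 1.2664
  A=2: p=0.3400, H(B|A=2) = 0.3816
Weighted sum = 0.966 bits.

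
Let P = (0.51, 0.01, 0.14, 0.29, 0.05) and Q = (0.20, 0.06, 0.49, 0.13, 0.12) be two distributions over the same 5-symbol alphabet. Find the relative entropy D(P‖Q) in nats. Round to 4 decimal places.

D(P‖Q) = Σ p·ln(p/q).
  0.51·ln(0.51/0.20) = 0.47741
  0.01·ln(0.01/0.06) = -0.01792
  0.14·ln(0.14/0.49) = -0.17539
  0.29·ln(0.29/0.13) = 0.23268
  0.05·ln(0.05/0.12) = -0.04377
D(P‖Q) = 0.4730 nats.

0.4730 nats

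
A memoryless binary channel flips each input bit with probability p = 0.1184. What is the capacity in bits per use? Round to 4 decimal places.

Binary symmetric channel: C = 1 − h₂(ε) where h₂ is the binary entropy function.
h₂(0.1184) = −0.1184·log₂0.1184 − 0.8816·log₂0.8816 = 0.5247.
C = 1 − 0.5247 = 0.4753 bits per channel use.

0.4753 bits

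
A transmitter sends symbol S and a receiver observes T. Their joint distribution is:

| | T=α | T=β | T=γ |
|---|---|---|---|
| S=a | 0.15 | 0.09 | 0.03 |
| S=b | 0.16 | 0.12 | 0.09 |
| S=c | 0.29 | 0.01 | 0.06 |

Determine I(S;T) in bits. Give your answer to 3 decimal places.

0.134 bits

Marginals: p(S) = (0.2700, 0.3700, 0.3600), p(T) = (0.6000, 0.2200, 0.1800).
I(S;T) = H(S) + H(T) − H(S,T).
H(S) = 1.5714, H(T) = 1.3681, H(S,T) = 2.8056.
I(S;T) = 1.5714 + 1.3681 − 2.8056 = 0.134 bits.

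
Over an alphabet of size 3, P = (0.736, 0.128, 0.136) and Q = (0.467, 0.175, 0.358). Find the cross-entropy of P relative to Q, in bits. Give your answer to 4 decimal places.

H(P,Q) = −Σ p·log₂ q.
  −0.736·log₂(0.467) = 0.80850
  −0.128·log₂(0.175) = 0.32187
  −0.136·log₂(0.358) = 0.20155
H(P,Q) = 1.3319 bits.

1.3319 bits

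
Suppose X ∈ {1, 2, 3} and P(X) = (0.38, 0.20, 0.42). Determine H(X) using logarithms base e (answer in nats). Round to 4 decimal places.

1.0539 nats

H(X) = −Σ p·ln p.
  −(0.38)·ln(0.38) = 0.36768
  −(0.20)·ln(0.20) = 0.32189
  −(0.42)·ln(0.42) = 0.36435
Sum: 0.36768 + 0.32189 + 0.36435 = 1.0539 nats.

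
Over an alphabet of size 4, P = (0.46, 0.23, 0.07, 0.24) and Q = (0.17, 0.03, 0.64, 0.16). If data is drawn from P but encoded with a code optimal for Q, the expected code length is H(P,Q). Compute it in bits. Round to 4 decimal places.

H(P,Q) = −Σ p·log₂ q.
  −0.46·log₂(0.17) = 1.17594
  −0.23·log₂(0.03) = 1.16355
  −0.07·log₂(0.64) = 0.04507
  −0.24·log₂(0.16) = 0.63453
H(P,Q) = 3.0191 bits.

3.0191 bits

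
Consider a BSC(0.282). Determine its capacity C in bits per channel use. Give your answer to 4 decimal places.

0.1418 bits

Binary symmetric channel: C = 1 − h₂(ε) where h₂ is the binary entropy function.
h₂(0.282) = −0.282·log₂0.282 − 0.718·log₂0.718 = 0.8582.
C = 1 − 0.8582 = 0.1418 bits per channel use.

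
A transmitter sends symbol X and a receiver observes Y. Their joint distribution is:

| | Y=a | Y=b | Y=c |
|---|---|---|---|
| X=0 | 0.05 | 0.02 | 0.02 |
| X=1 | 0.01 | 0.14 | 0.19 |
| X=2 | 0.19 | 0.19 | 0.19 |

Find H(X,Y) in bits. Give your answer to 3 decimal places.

H(X,Y) = −Σ p(x,y)·log₂ p(x,y) over all 9 cells.
  cell (0,a): −0.05·log₂0.05 = 0.2161
  cell (0,b): −0.02·log₂0.02 = 0.1129
  cell (0,c): −0.02·log₂0.02 = 0.1129
  cell (1,a): −0.01·log₂0.01 = 0.0664
  cell (1,b): −0.14·log₂0.14 = 0.3971
  cell (1,c): −0.19·log₂0.19 = 0.4552
  cell (2,a): −0.19·log₂0.19 = 0.4552
  cell (2,b): −0.19·log₂0.19 = 0.4552
  cell (2,c): −0.19·log₂0.19 = 0.4552
Sum = 2.726 bits.

2.726 bits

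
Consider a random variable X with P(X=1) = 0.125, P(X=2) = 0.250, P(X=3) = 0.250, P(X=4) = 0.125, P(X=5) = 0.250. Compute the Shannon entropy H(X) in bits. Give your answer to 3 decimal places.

H(X) = −Σ p·log₂ p.
  −(0.125)·log₂(0.125) = 0.3750
  −(0.250)·log₂(0.250) = 0.5000
  −(0.250)·log₂(0.250) = 0.5000
  −(0.125)·log₂(0.125) = 0.3750
  −(0.250)·log₂(0.250) = 0.5000
Sum: 0.3750 + 0.5000 + 0.5000 + 0.3750 + 0.5000 = 2.250 bits.

2.250 bits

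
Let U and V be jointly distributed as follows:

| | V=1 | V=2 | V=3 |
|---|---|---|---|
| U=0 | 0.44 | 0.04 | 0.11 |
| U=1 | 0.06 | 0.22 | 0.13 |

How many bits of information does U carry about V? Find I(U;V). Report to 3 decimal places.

Marginals: p(U) = (0.5900, 0.4100), p(V) = (0.5000, 0.2600, 0.2400).
I(U;V) = H(U) + H(V) − H(U,V).
H(U) = 0.9765, H(V) = 1.4994, H(U,V) = 2.1639.
I(U;V) = 0.9765 + 1.4994 − 2.1639 = 0.312 bits.

0.312 bits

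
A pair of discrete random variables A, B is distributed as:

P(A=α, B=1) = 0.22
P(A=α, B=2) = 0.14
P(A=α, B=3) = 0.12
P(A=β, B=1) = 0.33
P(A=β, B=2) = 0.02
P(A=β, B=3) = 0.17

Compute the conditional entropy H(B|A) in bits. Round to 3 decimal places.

1.321 bits

Marginals: p(A) = (0.4800, 0.5200), p(B) = (0.5500, 0.1600, 0.2900).
H(B|A) = Σ p(A) · H(B|A=·).
  A=α: p=0.4800, H(B|A=α) = 1.5343
  A=β: p=0.5200, H(B|A=β) = 1.1244
Weighted sum = 1.321 bits.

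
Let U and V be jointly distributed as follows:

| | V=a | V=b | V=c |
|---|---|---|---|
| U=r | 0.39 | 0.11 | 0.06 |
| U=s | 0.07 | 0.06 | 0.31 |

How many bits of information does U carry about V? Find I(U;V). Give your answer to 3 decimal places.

Marginals: p(U) = (0.5600, 0.4400), p(V) = (0.4600, 0.1700, 0.3700).
I(U;V) = H(U) + H(V) − H(U,V).
H(U) = 0.9896, H(V) = 1.4807, H(U,V) = 2.1595.
I(U;V) = 0.9896 + 1.4807 − 2.1595 = 0.311 bits.

0.311 bits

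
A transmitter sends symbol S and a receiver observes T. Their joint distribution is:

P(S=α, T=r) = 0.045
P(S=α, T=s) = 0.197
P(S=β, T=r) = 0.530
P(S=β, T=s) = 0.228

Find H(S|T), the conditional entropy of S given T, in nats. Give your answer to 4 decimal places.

0.4513 nats

Marginals: p(S) = (0.2420, 0.7580), p(T) = (0.5750, 0.4250).
H(S|T) = Σ p(T) · H(S|T=·).
  T=r: p=0.5750, H(S|T=r) = 0.2745
  T=s: p=0.4250, H(S|T=s) = 0.6905
Weighted sum = 0.4513 nats.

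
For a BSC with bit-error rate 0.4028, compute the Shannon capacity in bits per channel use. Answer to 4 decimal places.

0.0274 bits

Binary symmetric channel: C = 1 − h₂(ε) where h₂ is the binary entropy function.
h₂(0.4028) = −0.4028·log₂0.4028 − 0.5972·log₂0.5972 = 0.9726.
C = 1 − 0.9726 = 0.0274 bits per channel use.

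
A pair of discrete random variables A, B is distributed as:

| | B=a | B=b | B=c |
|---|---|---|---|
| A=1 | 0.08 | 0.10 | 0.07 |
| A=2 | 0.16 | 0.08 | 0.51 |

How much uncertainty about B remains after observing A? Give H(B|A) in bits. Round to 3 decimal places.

1.291 bits

Marginals: p(A) = (0.2500, 0.7500), p(B) = (0.2400, 0.1800, 0.5800).
H(B|A) = Σ p(A) · H(B|A=·).
  A=1: p=0.2500, H(B|A=1) = 1.5690
  A=2: p=0.7500, H(B|A=2) = 1.1982
Weighted sum = 1.291 bits.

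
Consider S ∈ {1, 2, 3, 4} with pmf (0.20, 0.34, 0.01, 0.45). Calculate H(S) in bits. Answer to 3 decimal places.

1.578 bits

H(S) = −Σ p·log₂ p.
  −(0.20)·log₂(0.20) = 0.4644
  −(0.34)·log₂(0.34) = 0.5292
  −(0.01)·log₂(0.01) = 0.0664
  −(0.45)·log₂(0.45) = 0.5184
Sum: 0.4644 + 0.5292 + 0.0664 + 0.5184 = 1.578 bits.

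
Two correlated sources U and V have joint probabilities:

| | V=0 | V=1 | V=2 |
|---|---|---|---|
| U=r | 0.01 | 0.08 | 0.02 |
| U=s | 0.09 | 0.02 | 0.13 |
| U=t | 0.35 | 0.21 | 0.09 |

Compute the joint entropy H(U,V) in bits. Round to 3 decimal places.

H(U,V) = −Σ p(x,y)·log₂ p(x,y) over all 9 cells.
  cell (r,0): −0.01·log₂0.01 = 0.0664
  cell (r,1): −0.08·log₂0.08 = 0.2915
  cell (r,2): −0.02·log₂0.02 = 0.1129
  cell (s,0): −0.09·log₂0.09 = 0.3127
  cell (s,1): −0.02·log₂0.02 = 0.1129
  cell (s,2): −0.13·log₂0.13 = 0.3826
  cell (t,0): −0.35·log₂0.35 = 0.5301
  cell (t,1): −0.21·log₂0.21 = 0.4728
  cell (t,2): −0.09·log₂0.09 = 0.3127
Sum = 2.595 bits.

2.595 bits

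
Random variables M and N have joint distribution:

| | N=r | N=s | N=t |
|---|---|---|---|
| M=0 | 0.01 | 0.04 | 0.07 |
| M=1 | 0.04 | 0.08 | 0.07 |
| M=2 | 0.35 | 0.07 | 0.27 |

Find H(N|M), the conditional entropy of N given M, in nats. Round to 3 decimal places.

Marginals: p(M) = (0.1200, 0.1900, 0.6900), p(N) = (0.4000, 0.1900, 0.4100).
H(N|M) = Σ p(M) · H(N|M=·).
  M=0: p=0.1200, H(N|M=0) = 0.8877
  M=1: p=0.1900, H(N|M=1) = 1.0601
  M=2: p=0.6900, H(N|M=2) = 0.9436
Weighted sum = 0.959 nats.

0.959 nats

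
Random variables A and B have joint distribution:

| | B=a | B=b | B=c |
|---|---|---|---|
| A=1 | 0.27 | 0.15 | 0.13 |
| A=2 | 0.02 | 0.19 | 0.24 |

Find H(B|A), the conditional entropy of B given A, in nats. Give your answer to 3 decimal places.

Chain rule: H(B|A) = H(A,B) − H(A).
Marginals: p(A) = (0.5500, 0.4500), p(B) = (0.2900, 0.3400, 0.3700).
H(A,B) = 1.6396 nats; H(A) = 0.6881 nats.
H(B|A) = 1.6396 − 0.6881 = 0.951 nats.

0.951 nats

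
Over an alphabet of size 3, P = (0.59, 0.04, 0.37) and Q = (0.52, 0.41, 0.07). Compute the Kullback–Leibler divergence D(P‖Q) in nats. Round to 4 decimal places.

D(P‖Q) = Σ p·ln(p/q).
  0.59·ln(0.59/0.52) = 0.07451
  0.04·ln(0.04/0.41) = -0.09309
  0.37·ln(0.37/0.07) = 0.61605
D(P‖Q) = 0.5975 nats.

0.5975 nats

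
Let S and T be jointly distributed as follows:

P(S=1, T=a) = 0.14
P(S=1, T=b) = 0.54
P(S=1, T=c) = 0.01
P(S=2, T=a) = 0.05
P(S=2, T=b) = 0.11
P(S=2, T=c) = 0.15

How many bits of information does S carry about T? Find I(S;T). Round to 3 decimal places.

0.255 bits

Marginals: p(S) = (0.6900, 0.3100), p(T) = (0.1900, 0.6500, 0.1600).
I(S;T) = H(S) + H(T) − H(S,T).
H(S) = 0.8932, H(T) = 1.2822, H(S,T) = 1.9205.
I(S;T) = 0.8932 + 1.2822 − 1.9205 = 0.255 bits.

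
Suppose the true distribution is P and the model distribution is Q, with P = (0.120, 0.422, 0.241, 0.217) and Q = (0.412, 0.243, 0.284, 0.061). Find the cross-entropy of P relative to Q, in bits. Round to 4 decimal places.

2.3281 bits

H(P,Q) = −Σ p·log₂ q.
  −0.120·log₂(0.412) = 0.15351
  −0.422·log₂(0.243) = 0.86129
  −0.241·log₂(0.284) = 0.43766
  −0.217·log₂(0.061) = 0.87561
H(P,Q) = 2.3281 bits.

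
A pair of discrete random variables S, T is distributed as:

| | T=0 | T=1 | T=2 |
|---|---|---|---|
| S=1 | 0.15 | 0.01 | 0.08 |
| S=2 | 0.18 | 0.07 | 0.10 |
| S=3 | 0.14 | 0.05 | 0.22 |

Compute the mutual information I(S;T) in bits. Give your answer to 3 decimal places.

0.067 bits

Marginals: p(S) = (0.2400, 0.3500, 0.4100), p(T) = (0.4700, 0.1300, 0.4000).
I(S;T) = Σ p(x,y)·log₂[p(x,y)/(p(x)p(y))].
  (1,0): 0.15·log₂(1.3298) = 0.0617
  (1,1): 0.01·log₂(0.3205) = -0.0164
  (1,2): 0.08·log₂(0.8333) = -0.0210
  (2,0): 0.18·log₂(1.0942) = 0.0234
  (2,1): 0.07·log₂(1.5385) = 0.0435
  (2,2): 0.10·log₂(0.7143) = -0.0485
  (3,0): 0.14·log₂(0.7265) = -0.0645
  (3,1): 0.05·log₂(0.9381) = -0.0046
  (3,2): 0.22·log₂(1.3415) = 0.0932
Sum = 0.067 bits.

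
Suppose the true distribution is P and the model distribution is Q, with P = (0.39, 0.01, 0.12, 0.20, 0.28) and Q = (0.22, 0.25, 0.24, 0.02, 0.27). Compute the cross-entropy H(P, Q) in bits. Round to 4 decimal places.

2.7767 bits

H(P,Q) = −Σ p·log₂ q.
  −0.39·log₂(0.22) = 0.85193
  −0.01·log₂(0.25) = 0.02000
  −0.12·log₂(0.24) = 0.24707
  −0.20·log₂(0.02) = 1.12877
  −0.28·log₂(0.27) = 0.52891
H(P,Q) = 2.7767 bits.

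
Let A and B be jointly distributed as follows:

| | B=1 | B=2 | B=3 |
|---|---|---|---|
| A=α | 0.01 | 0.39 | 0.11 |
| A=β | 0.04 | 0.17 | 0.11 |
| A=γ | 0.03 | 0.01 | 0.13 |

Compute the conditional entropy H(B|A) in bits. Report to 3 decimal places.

1.062 bits

Chain rule: H(B|A) = H(A,B) − H(A).
Marginals: p(A) = (0.5100, 0.3200, 0.1700), p(B) = (0.0800, 0.5700, 0.3500).
H(A,B) = 2.5180 bits; H(A) = 1.4561 bits.
H(B|A) = 2.5180 − 1.4561 = 1.062 bits.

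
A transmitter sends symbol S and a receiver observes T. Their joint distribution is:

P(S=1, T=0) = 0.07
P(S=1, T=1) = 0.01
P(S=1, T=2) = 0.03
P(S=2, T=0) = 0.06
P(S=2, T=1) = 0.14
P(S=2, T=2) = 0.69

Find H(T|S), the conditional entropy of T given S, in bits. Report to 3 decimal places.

0.997 bits

Marginals: p(S) = (0.1100, 0.8900), p(T) = (0.1300, 0.1500, 0.7200).
H(T|S) = Σ p(S) · H(T|S=·).
  S=1: p=0.1100, H(T|S=1) = 1.2407
  S=2: p=0.8900, H(T|S=2) = 0.9667
Weighted sum = 0.997 bits.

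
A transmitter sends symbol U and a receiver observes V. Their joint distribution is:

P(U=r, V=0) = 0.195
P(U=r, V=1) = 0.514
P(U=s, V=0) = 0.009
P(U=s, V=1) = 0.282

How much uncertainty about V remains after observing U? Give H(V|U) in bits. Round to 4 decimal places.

Chain rule: H(V|U) = H(U,V) − H(U).
Marginals: p(U) = (0.7090, 0.2910), p(V) = (0.2040, 0.7960).
H(U,V) = 1.5296 bits; H(U) = 0.8700 bits.
H(V|U) = 1.5296 − 0.8700 = 0.6596 bits.

0.6596 bits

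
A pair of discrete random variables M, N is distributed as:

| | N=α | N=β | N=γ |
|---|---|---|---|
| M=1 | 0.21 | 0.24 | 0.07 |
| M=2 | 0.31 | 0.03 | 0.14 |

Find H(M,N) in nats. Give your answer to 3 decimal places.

H(M,N) = −Σ p(x,y)·ln p(x,y) over all 6 cells.
  cell (1,α): −0.21·ln0.21 = 0.3277
  cell (1,β): −0.24·ln0.24 = 0.3425
  cell (1,γ): −0.07·ln0.07 = 0.1861
  cell (2,α): −0.31·ln0.31 = 0.3631
  cell (2,β): −0.03·ln0.03 = 0.1052
  cell (2,γ): −0.14·ln0.14 = 0.2753
Sum = 1.600 nats.

1.600 nats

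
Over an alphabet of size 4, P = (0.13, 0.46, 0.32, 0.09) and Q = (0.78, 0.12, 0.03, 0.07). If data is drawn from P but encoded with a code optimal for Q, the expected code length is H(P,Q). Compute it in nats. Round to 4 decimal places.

H(P,Q) = −Σ p·ln q.
  −0.13·ln(0.78) = 0.03230
  −0.46·ln(0.12) = 0.97532
  −0.32·ln(0.03) = 1.12210
  −0.09·ln(0.07) = 0.23933
H(P,Q) = 2.3691 nats.

2.3691 nats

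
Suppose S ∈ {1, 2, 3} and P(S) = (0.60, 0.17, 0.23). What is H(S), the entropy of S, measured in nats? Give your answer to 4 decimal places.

H(S) = −Σ p·ln p.
  −(0.60)·ln(0.60) = 0.30650
  −(0.17)·ln(0.17) = 0.30123
  −(0.23)·ln(0.23) = 0.33803
Sum: 0.30650 + 0.30123 + 0.33803 = 0.9458 nats.

0.9458 nats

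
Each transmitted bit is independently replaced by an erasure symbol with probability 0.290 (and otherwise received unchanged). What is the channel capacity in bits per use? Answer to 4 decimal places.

Binary erasure channel: capacity C = 1 − ε.
C = 1 − 0.290 = 0.7100 bits per channel use.

0.7100 bits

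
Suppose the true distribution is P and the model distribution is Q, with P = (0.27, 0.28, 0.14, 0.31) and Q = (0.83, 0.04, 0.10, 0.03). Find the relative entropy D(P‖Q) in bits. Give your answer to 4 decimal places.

1.4610 bits

D(P‖Q) = Σ p·log₂(p/q).
  0.27·log₂(0.27/0.83) = -0.43744
  0.28·log₂(0.28/0.04) = 0.78606
  0.14·log₂(0.14/0.10) = 0.06796
  0.31·log₂(0.31/0.03) = 1.04446
D(P‖Q) = 1.4610 bits.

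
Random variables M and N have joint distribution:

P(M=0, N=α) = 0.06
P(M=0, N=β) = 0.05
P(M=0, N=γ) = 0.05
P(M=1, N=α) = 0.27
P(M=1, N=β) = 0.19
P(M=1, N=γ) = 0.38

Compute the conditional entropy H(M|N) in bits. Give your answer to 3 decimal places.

Chain rule: H(M|N) = H(M,N) − H(N).
Marginals: p(M) = (0.1600, 0.8400), p(N) = (0.3300, 0.2400, 0.4300).
H(M,N) = 2.1714 bits; H(N) = 1.5455 bits.
H(M|N) = 2.1714 − 1.5455 = 0.626 bits.

0.626 bits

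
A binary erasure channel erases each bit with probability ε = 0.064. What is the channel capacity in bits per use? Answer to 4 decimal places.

0.9360 bits

Binary erasure channel: capacity C = 1 − ε.
C = 1 − 0.064 = 0.9360 bits per channel use.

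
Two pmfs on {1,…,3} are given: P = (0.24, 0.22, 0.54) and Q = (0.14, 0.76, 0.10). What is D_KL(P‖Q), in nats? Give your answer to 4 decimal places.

0.7673 nats

D(P‖Q) = Σ p·ln(p/q).
  0.24·ln(0.24/0.14) = 0.12936
  0.22·ln(0.22/0.76) = -0.27273
  0.54·ln(0.54/0.10) = 0.91066
D(P‖Q) = 0.7673 nats.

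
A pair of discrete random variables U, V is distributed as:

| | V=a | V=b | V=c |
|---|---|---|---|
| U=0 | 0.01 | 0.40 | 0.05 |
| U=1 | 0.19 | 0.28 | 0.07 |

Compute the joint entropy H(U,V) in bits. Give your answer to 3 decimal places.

H(U,V) = −Σ p(x,y)·log₂ p(x,y) over all 6 cells.
  cell (0,a): −0.01·log₂0.01 = 0.0664
  cell (0,b): −0.40·log₂0.40 = 0.5288
  cell (0,c): −0.05·log₂0.05 = 0.2161
  cell (1,a): −0.19·log₂0.19 = 0.4552
  cell (1,b): −0.28·log₂0.28 = 0.5142
  cell (1,c): −0.07·log₂0.07 = 0.2686
Sum = 2.049 bits.

2.049 bits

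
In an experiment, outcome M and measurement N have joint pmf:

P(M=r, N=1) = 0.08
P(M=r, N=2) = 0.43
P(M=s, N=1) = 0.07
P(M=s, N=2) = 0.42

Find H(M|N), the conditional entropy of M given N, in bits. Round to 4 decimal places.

0.9994 bits

Marginals: p(M) = (0.5100, 0.4900), p(N) = (0.1500, 0.8500).
H(M|N) = Σ p(N) · H(M|N=·).
  N=1: p=0.1500, H(M|N=1) = 0.9968
  N=2: p=0.8500, H(M|N=2) = 0.9999
Weighted sum = 0.9994 bits.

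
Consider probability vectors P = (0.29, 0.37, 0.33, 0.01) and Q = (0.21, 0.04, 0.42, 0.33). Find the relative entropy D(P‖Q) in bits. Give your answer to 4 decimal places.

1.1573 bits

D(P‖Q) = Σ p·log₂(p/q).
  0.29·log₂(0.29/0.21) = 0.13504
  0.37·log₂(0.37/0.04) = 1.18750
  0.33·log₂(0.33/0.42) = -0.11481
  0.01·log₂(0.01/0.33) = -0.05044
D(P‖Q) = 1.1573 bits.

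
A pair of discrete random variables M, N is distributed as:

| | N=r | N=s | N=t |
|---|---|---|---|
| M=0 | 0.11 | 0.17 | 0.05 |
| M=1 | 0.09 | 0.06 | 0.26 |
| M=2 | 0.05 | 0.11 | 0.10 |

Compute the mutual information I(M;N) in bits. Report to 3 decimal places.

Marginals: p(M) = (0.3300, 0.4100, 0.2600), p(N) = (0.2500, 0.3400, 0.4100).
I(M;N) = Σ p(x,y)·log₂[p(x,y)/(p(x)p(y))].
  (0,r): 0.11·log₂(1.3333) = 0.0457
  (0,s): 0.17·log₂(1.5152) = 0.1019
  (0,t): 0.05·log₂(0.3695) = -0.0718
  (1,r): 0.09·log₂(0.8780) = -0.0169
  (1,s): 0.06·log₂(0.4304) = -0.0730
  (1,t): 0.26·log₂(1.5467) = 0.1636
  (2,r): 0.05·log₂(0.7692) = -0.0189
  (2,s): 0.11·log₂(1.2443) = 0.0347
  (2,t): 0.10·log₂(0.9381) = -0.0092
Sum = 0.156 bits.

0.156 bits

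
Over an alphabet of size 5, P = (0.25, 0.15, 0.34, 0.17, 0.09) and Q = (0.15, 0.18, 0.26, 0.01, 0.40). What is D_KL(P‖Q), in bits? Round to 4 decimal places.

0.7776 bits

D(P‖Q) = Σ p·log₂(p/q).
  0.25·log₂(0.25/0.15) = 0.18424
  0.15·log₂(0.15/0.18) = -0.03946
  0.34·log₂(0.34/0.26) = 0.13159
  0.17·log₂(0.17/0.01) = 0.69487
  0.09·log₂(0.09/0.40) = -0.19368
D(P‖Q) = 0.7776 bits.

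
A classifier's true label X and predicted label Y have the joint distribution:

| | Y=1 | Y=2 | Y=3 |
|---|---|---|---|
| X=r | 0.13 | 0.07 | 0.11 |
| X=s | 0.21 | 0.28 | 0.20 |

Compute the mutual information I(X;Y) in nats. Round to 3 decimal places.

0.016 nats

Marginals: p(X) = (0.3100, 0.6900), p(Y) = (0.3400, 0.3500, 0.3100).
I(X;Y) = Σ p(x,y)·ln[p(x,y)/(p(x)p(y))].
  (r,1): 0.13·ln(1.2334) = 0.0273
  (r,2): 0.07·ln(0.6452) = -0.0307
  (r,3): 0.11·ln(1.1446) = 0.0149
  (s,1): 0.21·ln(0.8951) = -0.0233
  (s,2): 0.28·ln(1.1594) = 0.0414
  (s,3): 0.20·ln(0.9350) = -0.0134
Sum = 0.016 nats.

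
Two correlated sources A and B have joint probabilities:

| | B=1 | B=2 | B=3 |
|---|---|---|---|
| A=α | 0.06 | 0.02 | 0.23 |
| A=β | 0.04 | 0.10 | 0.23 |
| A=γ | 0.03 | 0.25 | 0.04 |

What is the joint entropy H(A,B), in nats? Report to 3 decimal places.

1.863 nats

H(A,B) = −Σ p(x,y)·ln p(x,y) over all 9 cells.
  cell (α,1): −0.06·ln0.06 = 0.1688
  cell (α,2): −0.02·ln0.02 = 0.0782
  cell (α,3): −0.23·ln0.23 = 0.3380
  cell (β,1): −0.04·ln0.04 = 0.1288
  cell (β,2): −0.10·ln0.10 = 0.2303
  cell (β,3): −0.23·ln0.23 = 0.3380
  cell (γ,1): −0.03·ln0.03 = 0.1052
  cell (γ,2): −0.25·ln0.25 = 0.3466
  cell (γ,3): −0.04·ln0.04 = 0.1288
Sum = 1.863 nats.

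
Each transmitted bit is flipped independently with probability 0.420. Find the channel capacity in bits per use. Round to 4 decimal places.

Binary symmetric channel: C = 1 − h₂(ε) where h₂ is the binary entropy function.
h₂(0.420) = −0.420·log₂0.420 − 0.580·log₂0.580 = 0.9815.
C = 1 − 0.9815 = 0.0185 bits per channel use.

0.0185 bits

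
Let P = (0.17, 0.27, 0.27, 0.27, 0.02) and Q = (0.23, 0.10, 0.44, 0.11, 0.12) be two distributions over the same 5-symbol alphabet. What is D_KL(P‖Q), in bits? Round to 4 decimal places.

D(P‖Q) = Σ p·log₂(p/q).
  0.17·log₂(0.17/0.23) = -0.07414
  0.27·log₂(0.27/0.10) = 0.38690
  0.27·log₂(0.27/0.44) = -0.19023
  0.27·log₂(0.27/0.11) = 0.34977
  0.02·log₂(0.02/0.12) = -0.05170
D(P‖Q) = 0.4206 bits.

0.4206 bits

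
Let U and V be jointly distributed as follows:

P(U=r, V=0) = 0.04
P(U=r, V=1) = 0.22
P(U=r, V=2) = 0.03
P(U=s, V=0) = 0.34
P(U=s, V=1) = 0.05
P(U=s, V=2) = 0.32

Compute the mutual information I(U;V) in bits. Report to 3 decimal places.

Marginals: p(U) = (0.2900, 0.7100), p(V) = (0.3800, 0.2700, 0.3500).
I(U;V) = H(U) + H(V) − H(U,V).
H(U) = 0.8687, H(V) = 1.5706, H(U,V) = 2.0894.
I(U;V) = 0.8687 + 1.5706 − 2.0894 = 0.350 bits.

0.350 bits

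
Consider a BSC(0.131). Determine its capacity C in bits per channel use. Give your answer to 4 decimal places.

0.4398 bits

Binary symmetric channel: C = 1 − h₂(ε) where h₂ is the binary entropy function.
h₂(0.131) = −0.131·log₂0.131 − 0.869·log₂0.869 = 0.5602.
C = 1 − 0.5602 = 0.4398 bits per channel use.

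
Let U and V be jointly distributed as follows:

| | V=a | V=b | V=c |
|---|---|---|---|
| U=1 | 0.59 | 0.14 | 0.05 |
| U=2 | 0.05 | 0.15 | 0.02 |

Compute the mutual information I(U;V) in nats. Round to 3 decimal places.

Marginals: p(U) = (0.7800, 0.2200), p(V) = (0.6400, 0.2900, 0.0700).
I(U;V) = Σ p(x,y)·ln[p(x,y)/(p(x)p(y))].
  (1,a): 0.59·ln(1.1819) = 0.0986
  (1,b): 0.14·ln(0.6189) = -0.0672
  (1,c): 0.05·ln(0.9158) = -0.0044
  (2,a): 0.05·ln(0.3551) = -0.0518
  (2,b): 0.15·ln(2.3511) = 0.1282
  (2,c): 0.02·ln(1.2987) = 0.0052
Sum = 0.109 nats.

0.109 nats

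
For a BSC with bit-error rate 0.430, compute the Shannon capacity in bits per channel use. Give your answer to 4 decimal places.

0.0142 bits

Binary symmetric channel: C = 1 − h₂(ε) where h₂ is the binary entropy function.
h₂(0.430) = −0.430·log₂0.430 − 0.570·log₂0.570 = 0.9858.
C = 1 − 0.9858 = 0.0142 bits per channel use.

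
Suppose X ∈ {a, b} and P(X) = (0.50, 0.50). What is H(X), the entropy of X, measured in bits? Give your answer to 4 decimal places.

1.0000 bits

H(X) = −Σ p·log₂ p.
  −(0.50)·log₂(0.50) = 0.50000
  −(0.50)·log₂(0.50) = 0.50000
Sum: 0.50000 + 0.50000 = 1.0000 bits.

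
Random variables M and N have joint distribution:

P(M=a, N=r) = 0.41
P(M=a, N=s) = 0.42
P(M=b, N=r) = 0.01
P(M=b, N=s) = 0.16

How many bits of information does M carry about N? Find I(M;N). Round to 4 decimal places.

Marginals: p(M) = (0.8300, 0.1700), p(N) = (0.4200, 0.5800).
I(M;N) = H(M) + H(N) − H(M,N).
H(M) = 0.6577, H(N) = 0.9815, H(M,N) = 1.5425.
I(M;N) = 0.6577 + 0.9815 − 1.5425 = 0.0967 bits.

0.0967 bits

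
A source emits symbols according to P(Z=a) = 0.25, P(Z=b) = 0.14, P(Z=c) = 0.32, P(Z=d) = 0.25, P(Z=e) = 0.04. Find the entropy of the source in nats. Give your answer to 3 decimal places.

H(Z) = −Σ p·ln p.
  −(0.25)·ln(0.25) = 0.3466
  −(0.14)·ln(0.14) = 0.2753
  −(0.32)·ln(0.32) = 0.3646
  −(0.25)·ln(0.25) = 0.3466
  −(0.04)·ln(0.04) = 0.1288
Sum: 0.3466 + 0.2753 + 0.3646 + 0.3466 + 0.1288 = 1.462 nats.

1.462 nats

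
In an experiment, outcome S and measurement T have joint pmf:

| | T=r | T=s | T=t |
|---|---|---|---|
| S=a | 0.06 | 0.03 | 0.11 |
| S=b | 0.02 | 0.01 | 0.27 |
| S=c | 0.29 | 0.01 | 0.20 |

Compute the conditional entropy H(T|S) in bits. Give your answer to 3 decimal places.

Marginals: p(S) = (0.2000, 0.3000, 0.5000), p(T) = (0.3700, 0.0500, 0.5800).
H(T|S) = Σ p(S) · H(T|S=·).
  S=a: p=0.2000, H(T|S=a) = 1.4060
  S=b: p=0.3000, H(T|S=b) = 0.5608
  S=c: p=0.5000, H(T|S=c) = 1.0975
Weighted sum = 0.998 bits.

0.998 bits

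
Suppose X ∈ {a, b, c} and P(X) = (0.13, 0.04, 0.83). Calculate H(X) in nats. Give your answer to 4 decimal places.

H(X) = −Σ p·ln p.
  −(0.13)·ln(0.13) = 0.26523
  −(0.04)·ln(0.04) = 0.12876
  −(0.83)·ln(0.83) = 0.15465
Sum: 0.26523 + 0.12876 + 0.15465 = 0.5486 nats.

0.5486 nats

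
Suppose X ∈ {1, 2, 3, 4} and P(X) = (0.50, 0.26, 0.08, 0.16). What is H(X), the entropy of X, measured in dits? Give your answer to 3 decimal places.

0.518 dits

H(X) = −Σ p·log₁₀ p.
  −(0.50)·log₁₀(0.50) = 0.1505
  −(0.26)·log₁₀(0.26) = 0.1521
  −(0.08)·log₁₀(0.08) = 0.0878
  −(0.16)·log₁₀(0.16) = 0.1273
Sum: 0.1505 + 0.1521 + 0.0878 + 0.1273 = 0.518 dits.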